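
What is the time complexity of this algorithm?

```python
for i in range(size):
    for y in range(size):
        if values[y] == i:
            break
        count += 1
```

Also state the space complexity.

Time complexity: O(n^2).
Space complexity: O(1).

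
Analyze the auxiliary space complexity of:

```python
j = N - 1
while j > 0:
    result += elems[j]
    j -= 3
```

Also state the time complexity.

Space complexity: O(1).
Only a constant amount of auxiliary storage is used; nothing grows with n.
Time complexity: O(n).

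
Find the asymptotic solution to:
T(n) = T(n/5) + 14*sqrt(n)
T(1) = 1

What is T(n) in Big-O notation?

Each level contributes sqrt(n/5^k). Geometric series with ratio 1/sqrt(5) < 1 sums to O(sqrt(n)).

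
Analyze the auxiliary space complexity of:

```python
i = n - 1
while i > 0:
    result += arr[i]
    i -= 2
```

Space complexity: O(1).
Only a constant amount of auxiliary storage is used; nothing grows with n.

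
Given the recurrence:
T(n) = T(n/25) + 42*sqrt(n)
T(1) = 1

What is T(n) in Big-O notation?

Each level contributes sqrt(n/25^k). Geometric series with ratio 1/sqrt(25) < 1 sums to O(sqrt(n)).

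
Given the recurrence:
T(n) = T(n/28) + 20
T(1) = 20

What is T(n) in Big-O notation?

Each step divides n by 28 and adds 20. After log_28(n) steps, T(n) = O(log n).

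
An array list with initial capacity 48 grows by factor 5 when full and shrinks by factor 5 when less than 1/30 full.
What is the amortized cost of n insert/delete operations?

Using potential function Phi = |5*size - capacity|. Resizing costs are offset by potential release. Amortized O(1) per operation.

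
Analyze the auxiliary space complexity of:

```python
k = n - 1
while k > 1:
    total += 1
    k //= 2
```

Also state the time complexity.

Space complexity: O(1).
Only a constant amount of auxiliary storage is used; nothing grows with n.
Time complexity: O(log n).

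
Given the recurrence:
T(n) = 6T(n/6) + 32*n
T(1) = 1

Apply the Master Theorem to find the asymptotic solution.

a=6, b=6, f(n)=32*n. log_6(6) = 1. Case 2: T(n) = O(n log n).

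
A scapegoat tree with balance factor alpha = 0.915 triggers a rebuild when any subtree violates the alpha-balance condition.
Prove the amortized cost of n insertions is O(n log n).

Define potential Phi = c * sum of |size(left(v)) - size(right(v))| over all nodes. An insertion at depth d costs O(d) = O(log n) and increases Phi by O(log n). When a rebuild of subtree of size s occurs, it costs O(s) but reduces Phi by Omega(s). With alpha = 0.915, between rebuilds Omega(s) insertions must occur. Amortized cost per insertion: O(log n).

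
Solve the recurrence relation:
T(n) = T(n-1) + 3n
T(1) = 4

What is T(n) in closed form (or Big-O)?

Unrolling: T(n) = 4 + 3*(2 + 3 + ... + n) = 4 + 3*(n(n+1)/2 - 1) = O(n^2).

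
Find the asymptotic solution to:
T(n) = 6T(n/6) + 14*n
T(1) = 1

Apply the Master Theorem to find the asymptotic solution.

a=6, b=6, f(n)=14*n. log_6(6) = 1. Case 2: T(n) = O(n log n).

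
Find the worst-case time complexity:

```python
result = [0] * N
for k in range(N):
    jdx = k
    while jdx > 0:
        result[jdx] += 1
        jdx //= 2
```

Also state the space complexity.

Time complexity: O(n log n).
Space complexity: O(n).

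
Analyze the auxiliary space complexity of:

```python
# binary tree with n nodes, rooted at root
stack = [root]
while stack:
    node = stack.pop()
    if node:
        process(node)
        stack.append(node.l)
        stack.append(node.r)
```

Space complexity: O(n).
Auxiliary storage grows linearly with the input size n in the worst case.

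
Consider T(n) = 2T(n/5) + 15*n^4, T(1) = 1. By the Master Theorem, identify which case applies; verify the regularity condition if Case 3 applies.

a=2, b=5, f(n)=15*n^4.
log_5(2) = 0.4307 < 4.
f(n) = Omega(n^(0.4307+epsilon)) for some epsilon > 0, so Case 3 is the candidate.
Regularity: a*f(n/b) = 2*15*(n/5)^4 = (2/625)*15*n^4 <= c*f(n) with c = 2/625 < 1. Satisfied.
Case 3: T(n) = Theta(n^4).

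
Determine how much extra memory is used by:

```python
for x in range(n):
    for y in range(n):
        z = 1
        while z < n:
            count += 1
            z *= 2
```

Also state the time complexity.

Space complexity: O(1).
Only a constant amount of auxiliary storage is used; nothing grows with n.
Time complexity: O(n^2 log n).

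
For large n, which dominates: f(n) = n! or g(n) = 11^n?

f(n) = n! grows faster: by Stirling n! ~ (n/e)^n sqrt(2*pi*n); (n/e)^n eventually dominates 11^n.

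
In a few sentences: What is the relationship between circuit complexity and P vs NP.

A language is in P iff it has polynomial-size uniform circuit families. P/poly contains all languages decidable by polynomial-size circuits (even non-uniform). If NP is not in P/poly, then P != NP. Proving super-polynomial circuit lower bounds for an NP problem would separate P from NP.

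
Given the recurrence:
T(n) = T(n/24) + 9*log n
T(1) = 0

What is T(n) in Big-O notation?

Each of the log_24(n) levels adds O(log n). T(n) = O(log^2 n).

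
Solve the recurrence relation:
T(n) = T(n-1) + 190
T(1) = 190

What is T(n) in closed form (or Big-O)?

Unrolling: T(n) = T(n-1) + 190 = T(n-2) + 2*190 = ... = T(1) + (n-1)*190 = 190 + (n-1)*190 = 190n.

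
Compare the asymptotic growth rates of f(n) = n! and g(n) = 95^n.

f(n) = n! grows faster: n!/95^n -> infinity by Stirling.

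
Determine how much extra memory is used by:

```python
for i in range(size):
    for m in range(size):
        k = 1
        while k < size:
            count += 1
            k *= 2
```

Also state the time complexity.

Space complexity: O(1).
Only a constant amount of auxiliary storage is used; nothing grows with n.
Time complexity: O(n^2 log n).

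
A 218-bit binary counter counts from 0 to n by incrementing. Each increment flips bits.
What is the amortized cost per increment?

Bit i flips every 2^i increments. Total flips over n increments: sum_{i=0}^{218} n/2^i < 2n. Amortized cost: 2n/n = O(1).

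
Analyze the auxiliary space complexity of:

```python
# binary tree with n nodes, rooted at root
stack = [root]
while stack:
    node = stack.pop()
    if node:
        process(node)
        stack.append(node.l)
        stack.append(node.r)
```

Space complexity: O(n).
Auxiliary storage grows linearly with the input size n in the worst case.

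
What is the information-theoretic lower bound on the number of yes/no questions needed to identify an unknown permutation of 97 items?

There are 97! = 96192759682482119853328425949563698712343813919172976158104477319333745612481875498805879175589072651261284189679678167647067832320000000000000000000000 permutations. Each yes/no question gives at most 1 bit, so at least ceil(log_2(96192759682482119853328425949563698712343813919172976158104477319333745612481875498805879175589072651261284189679678167647067832320000000000000000000000)) = 505 questions are needed.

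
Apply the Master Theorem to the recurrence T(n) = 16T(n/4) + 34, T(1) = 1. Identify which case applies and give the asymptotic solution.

a=16, b=4, f(n)=34.
log_4(16) = 2 > 0.
Since f(n) = O(n^0) is polynomially smaller than n^2, Case 1 applies.
T(n) = Theta(n^2).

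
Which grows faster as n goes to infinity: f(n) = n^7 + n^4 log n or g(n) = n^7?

f(n) = n^7 + n^4 log n and g(n) = n^7 are Theta of each other: the lower-order n^4 log n term is o(n^7); both are Theta(n^7).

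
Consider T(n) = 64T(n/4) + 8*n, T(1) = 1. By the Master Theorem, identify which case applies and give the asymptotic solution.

a=64, b=4, f(n)=8*n.
log_4(64) = 3 > 1.
Since f(n) = O(n^1) is polynomially smaller than n^3, Case 1 applies.
T(n) = Theta(n^3).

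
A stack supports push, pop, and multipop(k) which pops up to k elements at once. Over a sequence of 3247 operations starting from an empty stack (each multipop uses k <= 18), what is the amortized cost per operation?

Each element is pushed exactly once and popped at most once (whether by pop or as part of a multipop). So the total number of individual pops over the whole sequence is at most the number of pushes, which is at most 3247. Total work <= 2 * 3247, hence O(1) amortized per operation.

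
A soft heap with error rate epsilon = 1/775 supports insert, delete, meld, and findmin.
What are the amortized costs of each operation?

Soft heaps (Chazelle) allow up to an epsilon = 1/775 fraction of elements to have corrupted (raised) keys. Insert is O(log(1/epsilon)) = O(log 775) amortized -- the structure maintains heap-ordered binary trees of rank bounded by O(log(1/epsilon)). Meld concatenates root lists: O(1) amortized. Delete and findmin are O(1) amortized.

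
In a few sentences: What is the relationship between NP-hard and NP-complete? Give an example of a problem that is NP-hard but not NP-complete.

NP-hard: at least as hard as any NP problem (but need not be in NP). NP-complete = NP-hard intersection NP. The Halting Problem is NP-hard but undecidable (not in NP). The optimization version of TSP is NP-hard but not a decision problem.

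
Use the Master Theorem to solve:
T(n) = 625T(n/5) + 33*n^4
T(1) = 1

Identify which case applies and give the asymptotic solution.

a=625, b=5, f(n)=33*n^4.
log_5(625) = 4, so n^(log_b(a)) = n^4.
f(n) = Theta(n^4), so Case 2 applies.
T(n) = Theta(n^4 log n).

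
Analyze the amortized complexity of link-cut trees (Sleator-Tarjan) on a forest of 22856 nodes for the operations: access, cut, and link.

Link-cut trees represent the forest using splay trees over preferred paths. With potential Phi = sum over nodes of log(size of virtual subtree), each access on 22856 nodes is O(log 22856) = O(log n) amortized by the splay-tree access lemma. Cut and link are O(1) plus one access.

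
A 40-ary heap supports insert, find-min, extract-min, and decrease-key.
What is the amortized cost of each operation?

The 40-ary heap has height O(log_40 n). Insert sifts up: O(log_40 n). Find-min reads the root: O(1). Extract-min sifts down comparing 40 children per level: O(40 * log_40 n). Decrease-key sifts up: O(log_40 n).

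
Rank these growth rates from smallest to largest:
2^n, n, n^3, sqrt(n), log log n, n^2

Ordered by growth rate: log log n < sqrt(n) < n < n^2 < n^3 < 2^n.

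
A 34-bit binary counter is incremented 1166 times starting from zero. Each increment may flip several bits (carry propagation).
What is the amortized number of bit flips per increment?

Bit i flips on every 2^i-th increment, so over 1166 increments bit i flips floor(1166/2^i) times. Summing over i: total flips < 2 * 1166. Amortized: < 2 = O(1) per increment.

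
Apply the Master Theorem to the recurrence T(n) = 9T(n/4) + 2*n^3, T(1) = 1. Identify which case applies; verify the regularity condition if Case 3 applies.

a=9, b=4, f(n)=2*n^3.
log_4(9) = 1.585 < 3.
f(n) = Omega(n^(1.585+epsilon)) for some epsilon > 0, so Case 3 is the candidate.
Regularity: a*f(n/b) = 9*2*(n/4)^3 = (9/64)*2*n^3 <= c*f(n) with c = 9/64 < 1. Satisfied.
Case 3: T(n) = Theta(n^3).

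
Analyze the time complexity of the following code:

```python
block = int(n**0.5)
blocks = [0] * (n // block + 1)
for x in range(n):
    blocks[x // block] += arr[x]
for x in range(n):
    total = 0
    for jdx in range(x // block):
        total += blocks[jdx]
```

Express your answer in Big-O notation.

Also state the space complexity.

Time complexity: O(n * sqrt(n)).
Space complexity: O(sqrt(n)).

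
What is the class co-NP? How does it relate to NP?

co-NP is the class of problems whose complement is in NP. A problem is in co-NP if 'no' instances have short proofs. NP and co-NP may or may not be equal. If NP != co-NP, then P != NP. Tautology (is a formula always true?) is in co-NP.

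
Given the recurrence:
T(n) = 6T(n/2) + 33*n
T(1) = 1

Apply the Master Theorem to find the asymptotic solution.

a=6, b=2, f(n)=33*n. log_2(6) = 2.585. Case 1 of Master Theorem: T(n) = O(n^2.585).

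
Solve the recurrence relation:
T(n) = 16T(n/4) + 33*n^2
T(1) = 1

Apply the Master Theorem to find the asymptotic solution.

a=16, b=4, f(n)=33*n^2. log_4(16) = 2. Case 2: T(n) = O(n^2 log n).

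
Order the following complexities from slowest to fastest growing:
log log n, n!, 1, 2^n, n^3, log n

Ordered by growth rate: 1 < log log n < log n < n^3 < 2^n < n!.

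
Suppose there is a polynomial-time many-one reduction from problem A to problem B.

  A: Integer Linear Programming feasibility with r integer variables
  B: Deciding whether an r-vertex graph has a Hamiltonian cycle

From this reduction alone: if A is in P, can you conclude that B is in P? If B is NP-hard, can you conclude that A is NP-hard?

A poly-time reduction A <=_p B transfers tractability DOWN (B easy => A easy) and hardness UP (A hard => B hard), not the reverse.
From A in P, the reduction alone does NOT give B in P: any problem in P trivially reduces to SAT, yet SAT is not known to be in P.
From B NP-hard, the reduction alone does NOT give A NP-hard: again, easy problems reduce to hard ones.
(Here in fact A is NP-complete and B is NP-complete.)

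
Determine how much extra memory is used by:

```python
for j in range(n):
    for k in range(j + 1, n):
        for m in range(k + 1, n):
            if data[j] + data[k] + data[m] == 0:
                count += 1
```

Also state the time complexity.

Space complexity: O(1).
Only a constant amount of auxiliary storage is used; nothing grows with n.
Time complexity: O(n^3).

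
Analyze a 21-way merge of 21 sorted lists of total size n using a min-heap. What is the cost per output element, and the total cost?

Maintain a min-heap of size 21 holding the current head of each list. Each output step does one extract-min (O(log 21)) and one insert of that list's next element (O(log 21)). Each of the n elements passes through the heap exactly once, so the total cost is O(n log 21), i.e. O(log 21) per output element.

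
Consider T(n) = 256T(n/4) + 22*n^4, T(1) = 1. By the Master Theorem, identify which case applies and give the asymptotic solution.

a=256, b=4, f(n)=22*n^4.
log_4(256) = 4, so n^(log_b(a)) = n^4.
f(n) = Theta(n^4), so Case 2 applies.
T(n) = Theta(n^4 log n).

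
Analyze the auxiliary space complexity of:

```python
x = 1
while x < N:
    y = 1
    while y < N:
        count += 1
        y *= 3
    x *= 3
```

Space complexity: O(1).
Only a constant amount of auxiliary storage is used; nothing grows with n.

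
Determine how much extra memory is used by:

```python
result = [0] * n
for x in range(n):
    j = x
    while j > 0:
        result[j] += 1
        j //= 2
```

Space complexity: O(n).
Auxiliary storage grows linearly with the input size n in the worst case.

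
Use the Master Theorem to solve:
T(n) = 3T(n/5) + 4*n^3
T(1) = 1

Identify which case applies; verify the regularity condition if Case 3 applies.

a=3, b=5, f(n)=4*n^3.
log_5(3) = 0.6826 < 3.
f(n) = Omega(n^(0.6826+epsilon)) for some epsilon > 0, so Case 3 is the candidate.
Regularity: a*f(n/b) = 3*4*(n/5)^3 = (3/125)*4*n^3 <= c*f(n) with c = 3/125 < 1. Satisfied.
Case 3: T(n) = Theta(n^3).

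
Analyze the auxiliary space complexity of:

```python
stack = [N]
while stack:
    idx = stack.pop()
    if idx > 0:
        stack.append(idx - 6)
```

Space complexity: O(1).
Only a constant amount of auxiliary storage is used; nothing grows with n.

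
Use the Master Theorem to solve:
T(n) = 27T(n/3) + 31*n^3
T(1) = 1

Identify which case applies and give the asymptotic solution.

a=27, b=3, f(n)=31*n^3.
log_3(27) = 3, so n^(log_b(a)) = n^3.
f(n) = Theta(n^3), so Case 2 applies.
T(n) = Theta(n^3 log n).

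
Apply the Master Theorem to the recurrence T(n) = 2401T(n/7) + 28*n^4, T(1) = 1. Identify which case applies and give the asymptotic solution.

a=2401, b=7, f(n)=28*n^4.
log_7(2401) = 4, so n^(log_b(a)) = n^4.
f(n) = Theta(n^4), so Case 2 applies.
T(n) = Theta(n^4 log n).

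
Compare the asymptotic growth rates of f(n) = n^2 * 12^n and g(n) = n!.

g(n) = n! grows faster: by Stirling n! ~ (n/e)^n sqrt(2*pi*n); (n/e)^n eventually dominates n^2 * 12^n.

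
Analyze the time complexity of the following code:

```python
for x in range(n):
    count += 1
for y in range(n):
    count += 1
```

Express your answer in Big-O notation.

Time complexity: O(n).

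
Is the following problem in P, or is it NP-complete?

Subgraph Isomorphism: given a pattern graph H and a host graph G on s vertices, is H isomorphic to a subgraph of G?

This problem is NP-complete: generalizes Clique and Hamiltonian Path (pattern size is part of the input).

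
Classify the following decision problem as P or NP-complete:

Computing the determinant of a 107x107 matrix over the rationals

This problem is in P: Gaussian elimination runs in O(n^3).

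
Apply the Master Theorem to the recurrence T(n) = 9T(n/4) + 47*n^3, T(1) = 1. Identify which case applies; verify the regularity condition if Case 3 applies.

a=9, b=4, f(n)=47*n^3.
log_4(9) = 1.585 < 3.
f(n) = Omega(n^(1.585+epsilon)) for some epsilon > 0, so Case 3 is the candidate.
Regularity: a*f(n/b) = 9*47*(n/4)^3 = (9/64)*47*n^3 <= c*f(n) with c = 9/64 < 1. Satisfied.
Case 3: T(n) = Theta(n^3).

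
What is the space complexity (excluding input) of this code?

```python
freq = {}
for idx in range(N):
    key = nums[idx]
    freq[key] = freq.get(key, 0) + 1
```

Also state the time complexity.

Space complexity: O(n).
Auxiliary storage grows linearly with the input size n in the worst case.
Time complexity: O(n).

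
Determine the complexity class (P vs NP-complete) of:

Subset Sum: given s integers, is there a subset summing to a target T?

This problem is NP-complete: one of Karp's 21 NP-complete problems.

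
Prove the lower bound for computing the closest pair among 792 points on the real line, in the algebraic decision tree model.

Reduction from element distinctness: given 792 reals, the closest-pair distance is 0 iff two are equal. Element distinctness has an Omega(n log n) lower bound in the algebraic decision tree model (Ben-Or). Therefore closest pair on a line also requires Omega(n log n). Sorting then a linear scan achieves this.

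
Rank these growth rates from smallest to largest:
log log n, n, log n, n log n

Ordered by growth rate: log log n < log n < n < n log n.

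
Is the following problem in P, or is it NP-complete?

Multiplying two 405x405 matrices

This problem is in P: the schoolbook algorithm runs in O(n^3).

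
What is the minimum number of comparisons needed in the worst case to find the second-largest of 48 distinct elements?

Lower bound: finding the max needs 48-1 comparisons. By the adversary weight-doubling argument, the max must personally win >= ceil(log_2(48)) = 6 comparisons; the 2nd-largest is among those 6 losers, needing 6-1 more comparisons. Total >= 48-1 + 6-1 = 52. A balanced knockout tournament achieves this.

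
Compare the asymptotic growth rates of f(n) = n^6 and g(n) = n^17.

g(n) = n^17 grows faster: n^17/n^6 = n^11 -> infinity.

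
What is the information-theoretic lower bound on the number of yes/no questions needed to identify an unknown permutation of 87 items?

There are 87! = 2107757298379527717213600518699389595229783738061356212322972511214654115727593174080683423236414793504734471782400000000000000000000 permutations. Each yes/no question gives at most 1 bit, so at least ceil(log_2(2107757298379527717213600518699389595229783738061356212322972511214654115727593174080683423236414793504734471782400000000000000000000)) = 440 questions are needed.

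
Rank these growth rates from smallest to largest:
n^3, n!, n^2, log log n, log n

Ordered by growth rate: log log n < log n < n^2 < n^3 < n!.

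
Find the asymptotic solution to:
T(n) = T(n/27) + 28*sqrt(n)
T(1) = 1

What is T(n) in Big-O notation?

Each level contributes sqrt(n/27^k). Geometric series with ratio 1/sqrt(27) < 1 sums to O(sqrt(n)).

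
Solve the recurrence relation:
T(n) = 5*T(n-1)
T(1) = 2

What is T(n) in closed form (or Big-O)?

Each step multiplies by 5. T(n) = T(1)*5^(n-1) = 2*5^(n-1).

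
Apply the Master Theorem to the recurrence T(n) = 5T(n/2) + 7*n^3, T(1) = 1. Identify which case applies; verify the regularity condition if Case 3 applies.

a=5, b=2, f(n)=7*n^3.
log_2(5) = 2.322 < 3.
f(n) = Omega(n^(2.322+epsilon)) for some epsilon > 0, so Case 3 is the candidate.
Regularity: a*f(n/b) = 5*7*(n/2)^3 = (5/8)*7*n^3 <= c*f(n) with c = 5/8 < 1. Satisfied.
Case 3: T(n) = Theta(n^3).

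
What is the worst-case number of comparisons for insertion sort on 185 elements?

Insertion sort on reverse-sorted input: 1 + 2 + ... + (185-1) = 17020 comparisons.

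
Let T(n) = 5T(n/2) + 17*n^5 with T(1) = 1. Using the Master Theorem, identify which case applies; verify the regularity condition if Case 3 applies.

a=5, b=2, f(n)=17*n^5.
log_2(5) = 2.322 < 5.
f(n) = Omega(n^(2.322+epsilon)) for some epsilon > 0, so Case 3 is the candidate.
Regularity: a*f(n/b) = 5*17*(n/2)^5 = (5/32)*17*n^5 <= c*f(n) with c = 5/32 < 1. Satisfied.
Case 3: T(n) = Theta(n^5).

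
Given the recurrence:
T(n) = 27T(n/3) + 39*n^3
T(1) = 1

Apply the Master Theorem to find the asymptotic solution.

a=27, b=3, f(n)=39*n^3. log_3(27) = 3. Case 2: T(n) = O(n^3 log n).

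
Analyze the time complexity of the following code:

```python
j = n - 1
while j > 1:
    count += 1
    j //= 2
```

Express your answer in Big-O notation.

Time complexity: O(log n).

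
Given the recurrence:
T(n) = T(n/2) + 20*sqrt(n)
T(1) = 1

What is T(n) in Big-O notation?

Each level contributes sqrt(n/2^k). Geometric series with ratio 1/sqrt(2) < 1 sums to O(sqrt(n)).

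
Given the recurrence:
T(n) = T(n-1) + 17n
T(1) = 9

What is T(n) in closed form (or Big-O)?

Unrolling: T(n) = 9 + 17*(2 + 3 + ... + n) = 9 + 17*(n(n+1)/2 - 1) = O(n^2).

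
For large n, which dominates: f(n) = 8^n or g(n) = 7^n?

f(n) = 8^n grows faster: (8/7)^n -> infinity since 8/7 > 1.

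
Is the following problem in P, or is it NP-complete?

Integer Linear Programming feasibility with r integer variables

This problem is NP-complete: ILP feasibility is NP-complete (LP relaxation is in P).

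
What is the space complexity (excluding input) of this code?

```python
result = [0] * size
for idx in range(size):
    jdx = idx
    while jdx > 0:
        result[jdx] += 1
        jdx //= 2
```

Space complexity: O(n).
Auxiliary storage grows linearly with the input size n in the worst case.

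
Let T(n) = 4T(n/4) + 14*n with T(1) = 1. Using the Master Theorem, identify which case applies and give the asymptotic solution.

a=4, b=4, f(n)=14*n.
log_4(4) = 1, so n^(log_b(a)) = n.
f(n) = Theta(n), so Case 2 applies.
T(n) = Theta(n log n).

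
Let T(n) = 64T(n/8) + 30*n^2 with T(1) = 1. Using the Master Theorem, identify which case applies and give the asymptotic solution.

a=64, b=8, f(n)=30*n^2.
log_8(64) = 2, so n^(log_b(a)) = n^2.
f(n) = Theta(n^2), so Case 2 applies.
T(n) = Theta(n^2 log n).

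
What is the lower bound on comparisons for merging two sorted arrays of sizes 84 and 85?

Adversary argument: with sizes 84 and 85 (differing by at most 1), interleave the two arrays so that every consecutive pair in the output comes from different inputs. Then each of the 168 adjacent output pairs must be directly compared, or the algorithm cannot determine their relative order. So 168 comparisons are necessary; standard merge achieves this.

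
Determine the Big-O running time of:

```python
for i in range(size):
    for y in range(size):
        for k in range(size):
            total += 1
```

Time complexity: O(n^3).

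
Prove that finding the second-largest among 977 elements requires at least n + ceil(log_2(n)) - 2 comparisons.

Lower bound (adversary): identifying the maximum requires 977-1 comparisons (each eliminates one candidate). Assign weight 1 to each element; on each comparison the adversary lets the heavier side win and gives it the loser's weight. The max ends with weight 977, but each comparison it wins at most doubles its weight, so the max must win >= ceil(log_2(977)) = 10 comparisons. The second-largest is one of those 10 direct losers to the max, and identifying which one is largest needs >= 10-1 further comparisons. Total >= 977-1 + 10-1 = 985.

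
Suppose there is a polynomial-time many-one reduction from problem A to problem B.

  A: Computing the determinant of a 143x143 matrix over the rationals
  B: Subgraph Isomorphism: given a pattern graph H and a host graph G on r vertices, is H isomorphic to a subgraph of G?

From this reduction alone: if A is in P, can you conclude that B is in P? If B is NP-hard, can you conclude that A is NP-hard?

A poly-time reduction A <=_p B transfers tractability DOWN (B easy => A easy) and hardness UP (A hard => B hard), not the reverse.
From A in P, the reduction alone does NOT give B in P: any problem in P trivially reduces to SAT, yet SAT is not known to be in P.
From B NP-hard, the reduction alone does NOT give A NP-hard: again, easy problems reduce to hard ones.
(Here in fact A is P and B is NP-complete.)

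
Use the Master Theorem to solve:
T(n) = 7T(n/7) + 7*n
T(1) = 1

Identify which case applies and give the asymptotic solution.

a=7, b=7, f(n)=7*n.
log_7(7) = 1, so n^(log_b(a)) = n.
f(n) = Theta(n), so Case 2 applies.
T(n) = Theta(n log n).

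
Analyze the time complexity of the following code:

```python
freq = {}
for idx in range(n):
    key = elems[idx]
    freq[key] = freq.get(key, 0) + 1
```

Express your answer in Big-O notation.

Time complexity: O(n).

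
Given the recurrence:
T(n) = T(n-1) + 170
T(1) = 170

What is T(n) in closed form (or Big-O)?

Unrolling: T(n) = T(n-1) + 170 = T(n-2) + 2*170 = ... = T(1) + (n-1)*170 = 170 + (n-1)*170 = 170n.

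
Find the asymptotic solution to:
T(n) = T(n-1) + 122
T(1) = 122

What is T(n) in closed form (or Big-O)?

Unrolling: T(n) = T(n-1) + 122 = T(n-2) + 2*122 = ... = T(1) + (n-1)*122 = 122 + (n-1)*122 = 122n.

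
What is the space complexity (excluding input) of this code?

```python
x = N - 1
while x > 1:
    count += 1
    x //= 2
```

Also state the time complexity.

Space complexity: O(1).
Only a constant amount of auxiliary storage is used; nothing grows with n.
Time complexity: O(log n).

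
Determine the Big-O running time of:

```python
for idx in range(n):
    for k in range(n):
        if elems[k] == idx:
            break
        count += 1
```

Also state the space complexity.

Time complexity: O(n^2).
Space complexity: O(1).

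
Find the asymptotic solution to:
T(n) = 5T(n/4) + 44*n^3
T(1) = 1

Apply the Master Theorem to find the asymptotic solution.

a=5, b=4, f(n)=44*n^3. log_4(5) = 1.161 < 3. Case 3: T(n) = O(n^3).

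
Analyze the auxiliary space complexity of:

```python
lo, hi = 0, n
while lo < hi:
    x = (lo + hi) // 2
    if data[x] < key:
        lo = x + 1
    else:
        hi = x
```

Space complexity: O(1).
Only a constant amount of auxiliary storage is used; nothing grows with n.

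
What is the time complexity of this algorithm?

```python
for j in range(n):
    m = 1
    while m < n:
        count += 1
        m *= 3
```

Time complexity: O(n log n).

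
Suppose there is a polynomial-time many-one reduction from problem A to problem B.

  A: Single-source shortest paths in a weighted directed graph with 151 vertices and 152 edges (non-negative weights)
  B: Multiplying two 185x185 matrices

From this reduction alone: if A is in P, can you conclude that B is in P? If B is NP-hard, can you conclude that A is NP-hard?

A poly-time reduction A <=_p B transfers tractability DOWN (B easy => A easy) and hardness UP (A hard => B hard), not the reverse.
From A in P, the reduction alone does NOT give B in P: any problem in P trivially reduces to SAT, yet SAT is not known to be in P.
From B NP-hard, the reduction alone does NOT give A NP-hard: again, easy problems reduce to hard ones.
(Here in fact A is P and B is P.)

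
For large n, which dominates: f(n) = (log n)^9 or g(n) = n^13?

g(n) = n^13 grows faster: any positive polynomial dominates any polylog.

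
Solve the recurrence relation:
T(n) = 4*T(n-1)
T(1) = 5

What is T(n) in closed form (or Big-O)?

Each step multiplies by 4. T(n) = T(1)*4^(n-1) = 5*4^(n-1).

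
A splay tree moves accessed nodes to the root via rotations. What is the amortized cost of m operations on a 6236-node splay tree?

Using a potential function Phi = sum of log(size of subtree) for each node, each splay operation has amortized cost O(log n) where n = 6236. Bad individual operations (O(n)) are offset by decreased potential.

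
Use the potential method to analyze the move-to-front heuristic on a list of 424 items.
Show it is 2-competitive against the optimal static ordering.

Let Phi = number of inversions between the MTF list and the optimal static list (0 <= Phi <= C(424,2)). Accessing an element at MTF position k and optimal position j: the move-to-front destroys all k-1 inversions in front of it that are not in front in optimal (>= k-j of them) and creates at most j-1 new ones. Amortized cost <= k + (j-1) - (k-j) = 2j - 1 <= 2 * optimal cost.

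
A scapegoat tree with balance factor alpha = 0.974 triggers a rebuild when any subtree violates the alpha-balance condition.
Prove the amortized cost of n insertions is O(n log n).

Define potential Phi = c * sum of |size(left(v)) - size(right(v))| over all nodes. An insertion at depth d costs O(d) = O(log n) and increases Phi by O(log n). When a rebuild of subtree of size s occurs, it costs O(s) but reduces Phi by Omega(s). With alpha = 0.974, between rebuilds Omega(s) insertions must occur. Amortized cost per insertion: O(log n).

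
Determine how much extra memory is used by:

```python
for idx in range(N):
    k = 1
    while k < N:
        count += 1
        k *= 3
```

Space complexity: O(1).
Only a constant amount of auxiliary storage is used; nothing grows with n.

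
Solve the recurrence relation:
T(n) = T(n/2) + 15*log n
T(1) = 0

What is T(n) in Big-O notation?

Each of the log_2(n) levels adds O(log n). T(n) = O(log^2 n).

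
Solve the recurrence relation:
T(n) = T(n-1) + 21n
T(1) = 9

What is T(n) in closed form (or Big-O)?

Unrolling: T(n) = 9 + 21*(2 + 3 + ... + n) = 9 + 21*(n(n+1)/2 - 1) = O(n^2).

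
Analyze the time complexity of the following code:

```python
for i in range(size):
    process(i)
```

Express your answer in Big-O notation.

Time complexity: O(n).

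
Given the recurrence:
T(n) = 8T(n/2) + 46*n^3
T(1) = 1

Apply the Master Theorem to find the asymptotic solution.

a=8, b=2, f(n)=46*n^3. log_2(8) = 3. Case 2: T(n) = O(n^3 log n).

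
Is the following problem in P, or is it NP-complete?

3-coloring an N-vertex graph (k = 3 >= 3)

This problem is NP-complete: graph k-coloring for k>=3 is NP-complete by reduction from 3-SAT.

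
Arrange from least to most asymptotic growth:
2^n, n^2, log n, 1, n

Ordered by growth rate: 1 < log n < n < n^2 < 2^n.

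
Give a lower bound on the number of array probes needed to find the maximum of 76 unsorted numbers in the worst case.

Adversary: any unprobed cell could hold a value larger than everything seen so far. If fewer than 76 cells are probed, the adversary places the max in an unprobed cell. So all 76 cells must be examined; together with 76-1 comparisons this is tight.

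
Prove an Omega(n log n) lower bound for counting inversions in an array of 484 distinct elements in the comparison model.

Decision-tree argument: at any leaf, the comparisons made (with transitivity) must totally order all 484 elements -- otherwise some pair (i,j) is unordered, and an adversary can present two inputs agreeing on every comparison made but with that pair flipped, changing the inversion count by 1, so the leaf's output is wrong on one of them. Hence the tree has >= 484! leaves and height >= log_2(484!) = Omega(n log n). Modified merge sort achieves O(n log n).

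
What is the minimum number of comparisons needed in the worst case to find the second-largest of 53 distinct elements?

Lower bound: finding the max needs 53-1 comparisons. By the adversary weight-doubling argument, the max must personally win >= ceil(log_2(53)) = 6 comparisons; the 2nd-largest is among those 6 losers, needing 6-1 more comparisons. Total >= 53-1 + 6-1 = 57. A balanced knockout tournament achieves this.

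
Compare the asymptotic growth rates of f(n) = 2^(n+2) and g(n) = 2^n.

f(n) = 2^(n+2) and g(n) = 2^n are Theta of each other: 2^(n+2) = 2^2 * 2^n = Theta(2^n).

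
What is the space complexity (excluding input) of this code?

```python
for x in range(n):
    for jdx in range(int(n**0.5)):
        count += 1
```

Space complexity: O(1).
Only a constant amount of auxiliary storage is used; nothing grows with n.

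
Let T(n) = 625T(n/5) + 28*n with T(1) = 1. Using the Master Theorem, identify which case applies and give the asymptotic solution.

a=625, b=5, f(n)=28*n.
log_5(625) = 4 > 1.
Since f(n) = O(n^1) is polynomially smaller than n^4, Case 1 applies.
T(n) = Theta(n^4).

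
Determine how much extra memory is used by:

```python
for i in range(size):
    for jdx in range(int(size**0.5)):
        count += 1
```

Space complexity: O(1).
Only a constant amount of auxiliary storage is used; nothing grows with n.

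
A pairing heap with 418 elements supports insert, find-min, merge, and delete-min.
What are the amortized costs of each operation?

Pairing heaps are self-adjusting heap-ordered trees. Insert and merge link two roots: O(1). Find-min reads the root: O(1). Delete-min removes the root, then pairs children in two passes; amortized cost is O(log 418) = O(log n).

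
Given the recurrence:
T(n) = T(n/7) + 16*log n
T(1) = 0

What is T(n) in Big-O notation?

Each of the log_7(n) levels adds O(log n). T(n) = O(log^2 n).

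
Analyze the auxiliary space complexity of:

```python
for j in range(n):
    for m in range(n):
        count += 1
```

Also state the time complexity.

Space complexity: O(1).
Only a constant amount of auxiliary storage is used; nothing grows with n.
Time complexity: O(n^2).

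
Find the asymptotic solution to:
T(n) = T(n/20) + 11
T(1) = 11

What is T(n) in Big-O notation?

Each step divides n by 20 and adds 11. After log_20(n) steps, T(n) = O(log n).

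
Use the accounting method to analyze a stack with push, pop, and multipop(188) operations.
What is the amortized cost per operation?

Assign 2 credits per push (1 for the push, 1 saved for a future pop). Each pop or element popped by multipop(188) uses 1 saved credit. Total credits never go negative, so amortized cost is O(1).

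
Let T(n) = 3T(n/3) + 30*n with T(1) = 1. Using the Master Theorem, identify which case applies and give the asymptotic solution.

a=3, b=3, f(n)=30*n.
log_3(3) = 1, so n^(log_b(a)) = n.
f(n) = Theta(n), so Case 2 applies.
T(n) = Theta(n log n).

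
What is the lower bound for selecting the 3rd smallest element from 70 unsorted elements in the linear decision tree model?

Selecting the 3rd smallest of 70 elements requires Omega(n) comparisons. Every element must be compared at least once. The BFPRT algorithm achieves O(n), making this tight.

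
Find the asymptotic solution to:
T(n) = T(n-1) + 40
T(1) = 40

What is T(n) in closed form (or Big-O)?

Unrolling: T(n) = T(n-1) + 40 = T(n-2) + 2*40 = ... = T(1) + (n-1)*40 = 40 + (n-1)*40 = 40n.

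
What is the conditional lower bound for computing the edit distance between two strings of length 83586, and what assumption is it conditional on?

Under SETH (the Strong Exponential Time Hypothesis), edit distance on length-83586 strings cannot be computed in O(n^(2-epsilon)) time for any epsilon > 0 (Backurs-Indyk). The reduction is from CNF-SAT via the orthogonal vectors problem.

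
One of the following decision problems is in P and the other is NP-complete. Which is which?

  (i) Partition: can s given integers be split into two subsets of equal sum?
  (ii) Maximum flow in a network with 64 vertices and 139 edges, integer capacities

(i) is NP-complete: Subset Sum reduces to it (one of Karp's 21 NP-complete problems).
(ii) is P: Edmonds-Karp / push-relabel run in polynomial time.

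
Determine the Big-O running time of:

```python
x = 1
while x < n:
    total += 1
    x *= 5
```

Time complexity: O(log n).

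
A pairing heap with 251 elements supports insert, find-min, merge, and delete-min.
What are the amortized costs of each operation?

Pairing heaps are self-adjusting heap-ordered trees. Insert and merge link two roots: O(1). Find-min reads the root: O(1). Delete-min removes the root, then pairs children in two passes; amortized cost is O(log 251) = O(log n).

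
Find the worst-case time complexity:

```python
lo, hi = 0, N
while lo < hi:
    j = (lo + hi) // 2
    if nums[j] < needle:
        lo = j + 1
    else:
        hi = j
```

Time complexity: O(log n).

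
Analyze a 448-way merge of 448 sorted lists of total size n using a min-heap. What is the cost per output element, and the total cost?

Maintain a min-heap of size 448 holding the current head of each list. Each output step does one extract-min (O(log 448)) and one insert of that list's next element (O(log 448)). Each of the n elements passes through the heap exactly once, so the total cost is O(n log 448), i.e. O(log 448) per output element.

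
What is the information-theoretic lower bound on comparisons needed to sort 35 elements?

There are 35! = 10333147966386144929666651337523200000000 possible orderings. Each comparison gives 1 bit. We need at least ceil(log_2(10333147966386144929666651337523200000000)) = 133 comparisons.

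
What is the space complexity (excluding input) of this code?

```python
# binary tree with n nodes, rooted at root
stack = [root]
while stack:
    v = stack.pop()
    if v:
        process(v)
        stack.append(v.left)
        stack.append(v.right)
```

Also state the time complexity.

Space complexity: O(n).
Auxiliary storage grows linearly with the input size n in the worst case.
Time complexity: O(n).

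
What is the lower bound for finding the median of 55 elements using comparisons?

To find the median of 55 elements, every element must be compared at least once, so the lower bound is Omega(n). The BFPRT algorithm achieves O(n), making this tight.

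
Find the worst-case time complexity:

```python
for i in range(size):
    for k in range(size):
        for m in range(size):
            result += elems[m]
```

Time complexity: O(n^3).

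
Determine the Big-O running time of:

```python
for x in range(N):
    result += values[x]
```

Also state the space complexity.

Time complexity: O(n).
Space complexity: O(1).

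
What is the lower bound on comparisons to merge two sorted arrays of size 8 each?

To merge two sorted arrays of size 8, we need at least 15 comparisons in the worst case. An adversary can force every element to be compared.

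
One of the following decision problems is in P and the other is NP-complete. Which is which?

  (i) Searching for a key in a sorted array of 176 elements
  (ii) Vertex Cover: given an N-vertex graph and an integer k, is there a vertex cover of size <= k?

(i) is P: binary search runs in O(log n).
(ii) is NP-complete: one of Karp's 21 NP-complete problems (with k part of the input; for any fixed constant k it is in P).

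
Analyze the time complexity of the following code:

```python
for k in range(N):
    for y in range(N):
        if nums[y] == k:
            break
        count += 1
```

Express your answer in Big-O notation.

Time complexity: O(n^2).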